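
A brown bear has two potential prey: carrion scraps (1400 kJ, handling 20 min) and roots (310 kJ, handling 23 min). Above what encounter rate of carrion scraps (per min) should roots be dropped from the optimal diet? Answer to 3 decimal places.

At the threshold, the rate on carrion scraps alone equals the profitability of roots: λ·1400/(1 + λ·20) = 310/23 = 13.48.
Rearranging, λ(1400 − 13.48×20) = 13.48, so λ = 13.48/1130 = 0.01192 per min.

0.012 per min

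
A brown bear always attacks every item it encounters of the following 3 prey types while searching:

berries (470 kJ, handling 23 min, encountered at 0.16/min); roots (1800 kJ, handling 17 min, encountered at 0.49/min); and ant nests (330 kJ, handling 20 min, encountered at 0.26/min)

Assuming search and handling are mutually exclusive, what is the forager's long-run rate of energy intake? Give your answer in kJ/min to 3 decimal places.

57.276 kJ/min

R = (0.16×470 + 0.49×1800 + 0.26×330) / (1 + 0.16×23 + 0.49×17 + 0.26×20) = 1043/18.21 = 57.28 kJ/min.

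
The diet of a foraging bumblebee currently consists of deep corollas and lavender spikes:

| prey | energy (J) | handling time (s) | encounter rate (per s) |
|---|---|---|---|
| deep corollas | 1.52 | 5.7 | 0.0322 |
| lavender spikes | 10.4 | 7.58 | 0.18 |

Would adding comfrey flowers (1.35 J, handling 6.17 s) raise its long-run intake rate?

Current rate: (0.0322×1.52 + 0.18×10.4)/(1 + 0.0322×5.7 + 0.18×7.58) = 0.7539 J/s.
Profitability of comfrey flowers: 1.35/6.17 = 0.2188 J/s.
Since 0.2188 < R, time spent handling comfrey flowers is better spent searching.

No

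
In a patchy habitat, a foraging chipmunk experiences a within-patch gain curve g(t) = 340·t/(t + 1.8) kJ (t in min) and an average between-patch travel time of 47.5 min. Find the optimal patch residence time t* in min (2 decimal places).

By the marginal value theorem, leave when the instantaneous gain rate g'(t) equals the habitat-wide average g(t)/(T + t).
g'(t) = 340·1.8/(t + 1.8)². Setting 340·1.8/(t+1.8)² = 340t/[(t+1.8)(47.5+t)] gives 1.8(47.5+t) = t(t+1.8), so t² = 1.8×47.5 = 85.5.
t* = √85.5 = 9.247 min.

9.25 min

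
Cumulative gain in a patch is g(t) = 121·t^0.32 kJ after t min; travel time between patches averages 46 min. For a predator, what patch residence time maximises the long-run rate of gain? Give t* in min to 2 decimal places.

21.65 min

By the marginal value theorem, leave when the instantaneous gain rate g'(t) equals the habitat-wide average g(t)/(T + t).
g'(t) = 0.32·121·t^-0.68. Setting 0.32·121·t^-0.68 = 121·t^0.32/(46+t) gives 0.32(46+t) = t, so 0.68·t = 0.32×46.
t* = 0.32×46/0.68 = 21.65 min.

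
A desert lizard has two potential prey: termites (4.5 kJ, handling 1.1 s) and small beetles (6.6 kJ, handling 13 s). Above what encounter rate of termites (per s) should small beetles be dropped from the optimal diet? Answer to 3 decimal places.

At the threshold, the rate on termites alone equals the profitability of small beetles: λ·4.5/(1 + λ·1.1) = 6.6/13 = 0.5077.
Rearranging, λ(4.5 − 0.5077×1.1) = 0.5077, so λ = 0.5077/3.942 = 0.1288 per s.

0.129 per s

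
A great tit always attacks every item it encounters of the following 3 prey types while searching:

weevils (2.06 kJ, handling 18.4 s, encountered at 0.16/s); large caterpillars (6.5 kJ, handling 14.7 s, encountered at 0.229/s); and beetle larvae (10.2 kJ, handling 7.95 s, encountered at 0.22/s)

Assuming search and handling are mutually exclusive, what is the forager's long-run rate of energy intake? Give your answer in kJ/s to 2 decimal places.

R = Σλ_iE_i / (1 + Σλ_ih_i)
Numerator: 0.16×2.06 + 0.229×6.5 + 0.22×10.2 = 4.062
Denominator: 1 + 0.16×18.4 + 0.229×14.7 + 0.22×7.95 = 9.059
R = 4.062/9.059 = 0.4484 kJ/s

0.45 kJ/s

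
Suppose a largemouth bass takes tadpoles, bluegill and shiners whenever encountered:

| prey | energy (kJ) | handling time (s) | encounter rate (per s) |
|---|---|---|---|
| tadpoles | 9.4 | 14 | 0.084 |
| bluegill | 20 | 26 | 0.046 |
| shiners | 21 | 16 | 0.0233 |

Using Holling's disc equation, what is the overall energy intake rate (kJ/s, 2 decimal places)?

0.59 kJ/s

Energy encountered per unit search time: 0.084×9.4 + 0.046×20 + 0.0233×21 = 2.199 kJ/s.
Handling time per unit search time: 0.084×14 + 0.046×26 + 0.0233×16 = 2.745.
Rate = 2.199/(1 + 2.745) = 0.5872 kJ/s.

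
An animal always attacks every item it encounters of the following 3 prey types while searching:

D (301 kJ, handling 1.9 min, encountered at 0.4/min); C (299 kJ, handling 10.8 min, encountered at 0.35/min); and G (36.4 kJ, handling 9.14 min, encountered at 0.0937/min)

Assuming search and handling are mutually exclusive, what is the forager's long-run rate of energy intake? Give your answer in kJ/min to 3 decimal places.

R = (0.4×301 + 0.35×299 + 0.0937×36.4) / (1 + 0.4×1.9 + 0.35×10.8 + 0.0937×9.14) = 228.5/6.396 = 35.72 kJ/min.

35.717 kJ/min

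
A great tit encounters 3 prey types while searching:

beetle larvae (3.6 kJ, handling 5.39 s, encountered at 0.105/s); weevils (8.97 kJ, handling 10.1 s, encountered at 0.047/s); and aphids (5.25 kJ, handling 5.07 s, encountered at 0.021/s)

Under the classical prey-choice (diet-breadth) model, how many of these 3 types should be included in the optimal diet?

3

E/h in descending order: aphids 1.04, weevils 0.888, beetle larvae 0.668 kJ/s. The optimal diet is the largest prefix of this list for which every included type satisfies E_i/h_i > R on the types above it.
Rate on top 1: 0.09964. weevils: 0.888 > 0.09964 → include.
Rate on top 2: 0.3364. beetle larvae: 0.668 > 0.3364 → include.
Optimal diet: aphids, weevils, beetle larvae — 3 of 3 types.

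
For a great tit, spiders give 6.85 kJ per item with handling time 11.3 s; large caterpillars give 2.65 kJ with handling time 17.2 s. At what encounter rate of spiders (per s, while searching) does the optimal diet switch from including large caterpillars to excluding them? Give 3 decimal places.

The zero-one rule: include large caterpillars iff E₂/h₂ > λE₁/(1+λh₁). Equality gives the switch point.
λE₁h₂ = E₂ + λE₂h₁ ⇒ λ = E₂/(E₁h₂ − E₂h₁) = 2.65/(117.8 − 29.95) = 0.03016 per s.

0.030 per s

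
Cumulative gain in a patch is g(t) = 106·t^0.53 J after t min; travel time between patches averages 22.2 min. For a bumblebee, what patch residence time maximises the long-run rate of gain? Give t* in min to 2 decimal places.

25.03 min

Maximise g(t)/(T+t): set derivative to zero → g'(t)(T+t) = g(t).
g'(t) = 0.53·106·t^-0.47. Setting 0.53·106·t^-0.47 = 106·t^0.53/(22.2+t) gives 0.53(22.2+t) = t, so 0.47·t = 0.53×22.2.
t* = 0.53×22.2/0.47 = 25.03 min.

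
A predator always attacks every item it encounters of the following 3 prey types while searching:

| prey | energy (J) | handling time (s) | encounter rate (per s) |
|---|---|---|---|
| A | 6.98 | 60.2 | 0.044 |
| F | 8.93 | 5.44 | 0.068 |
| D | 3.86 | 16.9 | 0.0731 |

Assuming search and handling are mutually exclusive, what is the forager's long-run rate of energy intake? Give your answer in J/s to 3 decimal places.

0.228 J/s

R = Σλ_iE_i / (1 + Σλ_ih_i)
Numerator: 0.044×6.98 + 0.068×8.93 + 0.0731×3.86 = 1.197
Denominator: 1 + 0.044×60.2 + 0.068×5.44 + 0.0731×16.9 = 5.254
R = 1.197/5.254 = 0.2277 J/s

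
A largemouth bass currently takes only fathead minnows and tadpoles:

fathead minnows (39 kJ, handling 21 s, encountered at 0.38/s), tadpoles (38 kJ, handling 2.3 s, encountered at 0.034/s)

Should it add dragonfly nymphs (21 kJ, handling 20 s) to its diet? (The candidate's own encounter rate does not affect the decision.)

Current rate: (0.38×39 + 0.034×38)/(1 + 0.38×21 + 0.034×2.3) = 1.779 kJ/s.
dragonfly nymphs: E/h = 21/20 = 1.05 kJ/s.
1.05 < 1.779, so adding dragonfly nymphs would lower the average — exclude it.

No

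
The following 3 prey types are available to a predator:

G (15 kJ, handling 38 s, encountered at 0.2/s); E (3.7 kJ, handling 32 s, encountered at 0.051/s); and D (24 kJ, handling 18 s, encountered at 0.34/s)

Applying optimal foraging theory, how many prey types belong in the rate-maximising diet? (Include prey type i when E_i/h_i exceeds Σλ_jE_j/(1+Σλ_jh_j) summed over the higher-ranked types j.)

1

Rank by E/h (kJ/s): D 1.33, G 0.395, E 0.116. Include each in turn until the next type's E/h falls below the running intake rate.
Rate on top 1: 1.146. G: 0.395 < 1.146 → exclude; stop.
Optimal diet: D — 1 of 3 types.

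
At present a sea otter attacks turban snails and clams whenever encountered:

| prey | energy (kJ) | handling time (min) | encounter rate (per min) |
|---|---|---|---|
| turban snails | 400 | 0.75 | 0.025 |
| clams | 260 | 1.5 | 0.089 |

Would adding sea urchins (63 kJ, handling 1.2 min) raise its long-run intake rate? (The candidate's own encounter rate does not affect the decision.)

Yes

Intake rate on the current diet: R = (0.025×400 + 0.089×260) / (1 + 0.025×0.75 + 0.089×1.5) = 33.14/1.152 = 28.76 kJ/min.
Profitability of sea urchins: 63/1.2 = 52.5 kJ/min.
52.5 > 28.76, so adding sea urchins raises the average — include it.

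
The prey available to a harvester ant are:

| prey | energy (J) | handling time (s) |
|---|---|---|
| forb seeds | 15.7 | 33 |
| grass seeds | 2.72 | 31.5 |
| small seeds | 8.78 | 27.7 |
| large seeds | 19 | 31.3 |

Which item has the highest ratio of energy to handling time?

large seeds

In descending order of E/h:
large seeds: 19/31.3 = 0.607 J/s
forb seeds: 15.7/33 = 0.476 J/s
small seeds: 8.78/27.7 = 0.317 J/s
grass seeds: 2.72/31.5 = 0.0863 J/s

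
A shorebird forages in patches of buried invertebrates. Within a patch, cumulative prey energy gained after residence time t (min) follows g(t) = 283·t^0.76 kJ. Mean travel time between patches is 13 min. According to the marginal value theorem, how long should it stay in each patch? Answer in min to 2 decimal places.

Optimal t* satisfies g'(t*) = g(t*)/(T + t*).
g'(t) = 0.76·283·t^-0.24. Setting 0.76·283·t^-0.24 = 283·t^0.76/(13+t) gives 0.76(13+t) = t, so 0.24·t = 0.76×13.
t* = 0.76×13/0.24 = 41.17 min.

41.17 min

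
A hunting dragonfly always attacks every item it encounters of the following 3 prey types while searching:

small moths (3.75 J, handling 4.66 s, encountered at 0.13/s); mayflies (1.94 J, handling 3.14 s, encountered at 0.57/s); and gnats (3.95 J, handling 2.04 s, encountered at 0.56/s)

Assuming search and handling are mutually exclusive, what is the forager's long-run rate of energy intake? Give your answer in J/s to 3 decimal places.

R = (0.13×3.75 + 0.57×1.94 + 0.56×3.95) / (1 + 0.13×4.66 + 0.57×3.14 + 0.56×2.04) = 3.805/4.538 = 0.8385 J/s.

0.839 J/s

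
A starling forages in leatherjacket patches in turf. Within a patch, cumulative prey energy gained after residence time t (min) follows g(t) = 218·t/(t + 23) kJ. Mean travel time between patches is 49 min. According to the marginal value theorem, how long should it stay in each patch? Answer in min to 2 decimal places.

33.57 min

Maximise g(t)/(T+t): set derivative to zero → g'(t)(T+t) = g(t).
g'(t) = 218·23/(t + 23)². Setting 218·23/(t+23)² = 218t/[(t+23)(49+t)] gives 23(49+t) = t(t+23), so t² = 23×49 = 1127.
t* = √1127 = 33.57 min.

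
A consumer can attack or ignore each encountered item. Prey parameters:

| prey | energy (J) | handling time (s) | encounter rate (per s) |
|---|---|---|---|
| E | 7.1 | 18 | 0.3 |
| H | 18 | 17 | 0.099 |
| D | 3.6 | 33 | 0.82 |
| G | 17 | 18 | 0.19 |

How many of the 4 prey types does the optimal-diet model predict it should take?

2

Profitabilities (E/h, J/s): H 1.06, G 0.944, E 0.394, D 0.109. Add prey in this order while the next type's profitability exceeds the intake rate on those already taken.
Rate on top 1: 0.6642. G: 0.944 > 0.6642 → include.
Rate on top 2: 0.8212. E: 0.394 < 0.8212 → exclude; stop.
Optimal diet: H, G — 2 of 4 types.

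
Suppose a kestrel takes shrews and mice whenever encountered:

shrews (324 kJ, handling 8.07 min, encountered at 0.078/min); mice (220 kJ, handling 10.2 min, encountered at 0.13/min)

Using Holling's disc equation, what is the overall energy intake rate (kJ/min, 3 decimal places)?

18.228 kJ/min

R = Σλ_iE_i / (1 + Σλ_ih_i)
Numerator: 0.078×324 + 0.13×220 = 53.87
Denominator: 1 + 0.078×8.07 + 0.13×10.2 = 2.955
R = 53.87/2.955 = 18.23 kJ/min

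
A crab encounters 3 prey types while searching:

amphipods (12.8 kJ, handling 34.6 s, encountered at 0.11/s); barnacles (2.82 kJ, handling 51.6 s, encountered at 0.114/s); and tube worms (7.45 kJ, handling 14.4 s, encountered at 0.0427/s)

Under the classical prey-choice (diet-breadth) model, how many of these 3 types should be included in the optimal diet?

Profitabilities (E/h, kJ/s): tube worms 0.517, amphipods 0.37, barnacles 0.0547. Add prey in this order while the next type's profitability exceeds the intake rate on those already taken.
Rate on top 1: 0.197. amphipods: 0.37 > 0.197 → include.
Rate on top 2: 0.3184. barnacles: 0.0547 < 0.3184 → exclude; stop.
Optimal diet: tube worms, amphipods — 2 of 3 types.

2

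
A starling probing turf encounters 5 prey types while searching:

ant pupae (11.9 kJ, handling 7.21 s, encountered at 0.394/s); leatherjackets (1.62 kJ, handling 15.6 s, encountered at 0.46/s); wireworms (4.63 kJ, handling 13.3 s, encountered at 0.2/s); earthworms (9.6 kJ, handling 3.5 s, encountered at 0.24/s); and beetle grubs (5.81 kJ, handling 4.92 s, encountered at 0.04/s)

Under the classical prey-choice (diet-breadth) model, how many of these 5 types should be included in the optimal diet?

Profitabilities (E/h, kJ/s): earthworms 2.74, ant pupae 1.65, beetle grubs 1.18, wireworms 0.348, leatherjackets 0.104. Add prey in this order while the next type's profitability exceeds the intake rate on those already taken.
Rate on top 1: 1.252. ant pupae: 1.65 > 1.252 → include.
Rate on top 2: 1.494. beetle grubs: 1.18 < 1.494 → exclude; stop.
Optimal diet: earthworms, ant pupae — 2 of 5 types.

2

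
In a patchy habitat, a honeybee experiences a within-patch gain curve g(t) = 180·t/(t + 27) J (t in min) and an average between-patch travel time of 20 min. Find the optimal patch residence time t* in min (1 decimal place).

Maximise g(t)/(T+t): set derivative to zero → g'(t)(T+t) = g(t).
g'(t) = 180·27/(t + 27)². Setting 180·27/(t+27)² = 180t/[(t+27)(20+t)] gives 27(20+t) = t(t+27), so t² = 27×20 = 540.
t* = √540 = 23.24 min.

23.2 min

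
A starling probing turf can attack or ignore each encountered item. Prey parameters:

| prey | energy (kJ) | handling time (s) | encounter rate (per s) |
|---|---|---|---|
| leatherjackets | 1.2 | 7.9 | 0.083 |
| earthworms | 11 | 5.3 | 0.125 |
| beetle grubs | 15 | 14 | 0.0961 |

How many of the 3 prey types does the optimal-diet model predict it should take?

Rank by E/h (kJ/s): earthworms 2.08, beetle grubs 1.07, leatherjackets 0.152. Include each in turn until the next type's E/h falls below the running intake rate.
Rate on top 1: 0.8271. beetle grubs: 1.07 > 0.8271 → include.
Rate on top 2: 0.9364. leatherjackets: 0.152 < 0.9364 → exclude; stop.
Optimal diet: earthworms, beetle grubs — 2 of 3 types.

2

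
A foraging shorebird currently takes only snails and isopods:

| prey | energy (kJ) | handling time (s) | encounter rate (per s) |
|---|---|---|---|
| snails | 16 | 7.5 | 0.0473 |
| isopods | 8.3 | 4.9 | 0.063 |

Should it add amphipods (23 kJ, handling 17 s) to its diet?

Current rate: (0.0473×16 + 0.063×8.3)/(1 + 0.0473×7.5 + 0.063×4.9) = 0.7693 kJ/s.
Profitability of amphipods: 23/17 = 1.353 kJ/s.
Since 1.353 > R, including amphipods increases the long-run rate.

Yes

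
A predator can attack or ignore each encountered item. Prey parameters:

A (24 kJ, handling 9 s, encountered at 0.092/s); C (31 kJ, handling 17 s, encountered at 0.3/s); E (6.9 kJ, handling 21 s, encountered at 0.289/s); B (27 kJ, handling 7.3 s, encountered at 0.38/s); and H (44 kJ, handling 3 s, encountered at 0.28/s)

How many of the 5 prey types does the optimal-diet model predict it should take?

1

Rank by E/h (kJ/s): H 14.7, B 3.7, A 2.67, C 1.82, E 0.329. Include each in turn until the next type's E/h falls below the running intake rate.
Rate on top 1: 6.696. B: 3.7 < 6.696 → exclude; stop.
Optimal diet: H — 1 of 5 types.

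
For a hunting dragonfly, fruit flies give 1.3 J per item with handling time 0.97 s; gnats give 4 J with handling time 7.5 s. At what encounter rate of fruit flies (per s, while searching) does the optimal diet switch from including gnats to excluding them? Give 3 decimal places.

Drop gnats once their profitability E₂/h₂ falls below the rate achievable on fruit flies alone: E₂/h₂ = λE₁/(1 + λh₁).
Solve for λ: λE₁h₂ = E₂(1 + λh₁) → λ(E₁h₂ − E₂h₁) = E₂ → λ = E₂/(E₁h₂ − E₂h₁).
λ = 4/(1.3×7.5 − 4×0.97) = 4/5.87 = 0.6814 per s.

0.681 per s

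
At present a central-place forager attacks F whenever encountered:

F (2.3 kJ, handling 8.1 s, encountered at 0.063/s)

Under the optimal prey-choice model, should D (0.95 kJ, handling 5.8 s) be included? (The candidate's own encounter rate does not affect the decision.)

Yes

Intake rate on the current diet: R = (0.063×2.3) / (1 + 0.063×8.1) = 0.1449/1.51 = 0.09594 kJ/s.
D: E/h = 0.95/5.8 = 0.1638 kJ/s.
Since 0.1638 > R, including D increases the long-run rate.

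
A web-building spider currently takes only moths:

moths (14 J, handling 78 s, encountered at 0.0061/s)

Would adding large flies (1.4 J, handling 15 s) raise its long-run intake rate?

Yes

Current rate: (0.0061×14)/(1 + 0.0061×78) = 0.05787 J/s.
Profitability of large flies: 1.4/15 = 0.09333 J/s.
0.09333 > 0.05787, so adding large flies raises the average — include it.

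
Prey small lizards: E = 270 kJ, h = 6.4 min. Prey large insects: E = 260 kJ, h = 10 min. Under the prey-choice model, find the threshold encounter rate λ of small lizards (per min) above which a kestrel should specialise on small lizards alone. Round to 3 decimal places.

Drop large insects once their profitability E₂/h₂ falls below the rate achievable on small lizards alone: E₂/h₂ = λE₁/(1 + λh₁).
Solve for λ: λE₁h₂ = E₂(1 + λh₁) → λ(E₁h₂ − E₂h₁) = E₂ → λ = E₂/(E₁h₂ − E₂h₁).
λ = 260/(270×10 − 260×6.4) = 260/1036 = 0.251 per min.

0.251 per min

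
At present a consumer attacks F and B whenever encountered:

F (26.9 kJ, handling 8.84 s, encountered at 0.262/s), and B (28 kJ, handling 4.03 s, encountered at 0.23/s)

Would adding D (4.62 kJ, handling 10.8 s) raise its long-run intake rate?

No

Intake rate on the current diet: R = (0.262×26.9 + 0.23×28) / (1 + 0.262×8.84 + 0.23×4.03) = 13.49/4.243 = 3.179 kJ/s.
Profitability of D: 4.62/10.8 = 0.4278 kJ/s.
Since 0.4278 < R, time spent handling D is better spent searching.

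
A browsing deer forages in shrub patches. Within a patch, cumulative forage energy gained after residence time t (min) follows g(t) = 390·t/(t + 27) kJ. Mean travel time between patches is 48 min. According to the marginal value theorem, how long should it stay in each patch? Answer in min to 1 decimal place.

36.0 min

Optimal t* satisfies g'(t*) = g(t*)/(T + t*).
g'(t) = 390·27/(t + 27)². Setting 390·27/(t+27)² = 390t/[(t+27)(48+t)] gives 27(48+t) = t(t+27), so t² = 27×48 = 1296.
t* = √1296 = 36 min.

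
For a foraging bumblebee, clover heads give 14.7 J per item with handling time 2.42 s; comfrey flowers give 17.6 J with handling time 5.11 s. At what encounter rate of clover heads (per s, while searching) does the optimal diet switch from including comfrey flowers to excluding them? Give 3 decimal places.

0.541 per s

The zero-one rule: include comfrey flowers iff E₂/h₂ > λE₁/(1+λh₁). Equality gives the switch point.
λE₁h₂ = E₂ + λE₂h₁ ⇒ λ = E₂/(E₁h₂ − E₂h₁) = 17.6/(75.12 − 42.59) = 0.5411 per s.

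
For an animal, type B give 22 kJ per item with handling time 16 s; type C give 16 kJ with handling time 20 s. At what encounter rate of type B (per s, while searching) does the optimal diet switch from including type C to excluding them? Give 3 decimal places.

Drop type C once their profitability E₂/h₂ falls below the rate achievable on type B alone: E₂/h₂ = λE₁/(1 + λh₁).
Solve for λ: λE₁h₂ = E₂(1 + λh₁) → λ(E₁h₂ − E₂h₁) = E₂ → λ = E₂/(E₁h₂ − E₂h₁).
λ = 16/(22×20 − 16×16) = 16/184 = 0.08696 per s.

0.087 per s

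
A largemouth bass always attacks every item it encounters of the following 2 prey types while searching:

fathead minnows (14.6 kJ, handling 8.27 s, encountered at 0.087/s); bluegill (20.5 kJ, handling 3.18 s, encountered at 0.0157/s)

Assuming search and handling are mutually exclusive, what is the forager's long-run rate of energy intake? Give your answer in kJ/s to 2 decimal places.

0.90 kJ/s

R = Σλ_iE_i / (1 + Σλ_ih_i)
Numerator: 0.087×14.6 + 0.0157×20.5 = 1.592
Denominator: 1 + 0.087×8.27 + 0.0157×3.18 = 1.769
R = 1.592/1.769 = 0.8998 kJ/s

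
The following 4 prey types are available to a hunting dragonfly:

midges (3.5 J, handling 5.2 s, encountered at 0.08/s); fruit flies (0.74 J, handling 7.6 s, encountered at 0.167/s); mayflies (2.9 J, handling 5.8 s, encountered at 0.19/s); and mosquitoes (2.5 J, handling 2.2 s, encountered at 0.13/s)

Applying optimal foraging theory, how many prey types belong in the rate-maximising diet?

3

E/h in descending order: mosquitoes 1.14, midges 0.673, mayflies 0.5, fruit flies 0.0974 J/s. The optimal diet is the largest prefix of this list for which every included type satisfies E_i/h_i > R on the types above it.
Rate on top 1: 0.2527. midges: 0.673 > 0.2527 → include.
Rate on top 2: 0.3555. mayflies: 0.5 > 0.3555 → include.
Rate on top 3: 0.4123. fruit flies: 0.0974 < 0.4123 → exclude; stop.
Optimal diet: mosquitoes, midges, mayflies — 3 of 4 types.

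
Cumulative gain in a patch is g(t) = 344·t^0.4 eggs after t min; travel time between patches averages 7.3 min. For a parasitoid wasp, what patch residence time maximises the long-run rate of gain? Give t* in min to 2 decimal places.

4.87 min

By the marginal value theorem, leave when the instantaneous gain rate g'(t) equals the habitat-wide average g(t)/(T + t).
g'(t) = 0.4·344·t^-0.6. Setting 0.4·344·t^-0.6 = 344·t^0.4/(7.3+t) gives 0.4(7.3+t) = t, so 0.60·t = 0.4×7.3.
t* = 0.4×7.3/0.60 = 4.867 min.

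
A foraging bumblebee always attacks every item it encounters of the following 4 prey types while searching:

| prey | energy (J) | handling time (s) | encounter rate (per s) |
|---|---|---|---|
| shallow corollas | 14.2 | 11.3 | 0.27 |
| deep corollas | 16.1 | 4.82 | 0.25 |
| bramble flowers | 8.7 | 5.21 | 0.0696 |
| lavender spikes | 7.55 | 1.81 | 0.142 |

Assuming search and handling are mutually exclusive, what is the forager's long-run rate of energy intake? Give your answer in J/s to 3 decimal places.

R = Σλ_iE_i / (1 + Σλ_ih_i)
Numerator: 0.27×14.2 + 0.25×16.1 + 0.0696×8.7 + 0.142×7.55 = 9.537
Denominator: 1 + 0.27×11.3 + 0.25×4.82 + 0.0696×5.21 + 0.142×1.81 = 5.876
R = 9.537/5.876 = 1.623 J/s

1.623 J/s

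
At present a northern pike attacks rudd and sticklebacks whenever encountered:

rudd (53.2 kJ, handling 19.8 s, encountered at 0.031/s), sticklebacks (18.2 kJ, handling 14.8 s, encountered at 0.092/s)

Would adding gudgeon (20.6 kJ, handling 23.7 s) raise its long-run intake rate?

Intake rate on the current diet: R = (0.031×53.2 + 0.092×18.2) / (1 + 0.031×19.8 + 0.092×14.8) = 3.324/2.975 = 1.117 kJ/s.
Profitability of gudgeon: 20.6/23.7 = 0.8692 kJ/s.
Since 0.8692 < R, time spent handling gudgeon is better spent searching.

No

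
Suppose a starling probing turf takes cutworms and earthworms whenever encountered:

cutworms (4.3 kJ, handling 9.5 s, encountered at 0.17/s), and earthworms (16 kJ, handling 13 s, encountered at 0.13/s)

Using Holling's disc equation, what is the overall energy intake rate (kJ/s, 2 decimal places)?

R = Σλ_iE_i / (1 + Σλ_ih_i)
Numerator: 0.17×4.3 + 0.13×16 = 2.811
Denominator: 1 + 0.17×9.5 + 0.13×13 = 4.305
R = 2.811/4.305 = 0.653 kJ/s

0.65 kJ/s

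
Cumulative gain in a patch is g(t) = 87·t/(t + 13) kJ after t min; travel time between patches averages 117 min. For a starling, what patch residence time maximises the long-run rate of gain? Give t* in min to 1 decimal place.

39.0 min

Maximise g(t)/(T+t): set derivative to zero → g'(t)(T+t) = g(t).
g'(t) = 87·13/(t + 13)². Setting 87·13/(t+13)² = 87t/[(t+13)(117+t)] gives 13(117+t) = t(t+13), so t² = 13×117 = 1521.
t* = √1521 = 39 min.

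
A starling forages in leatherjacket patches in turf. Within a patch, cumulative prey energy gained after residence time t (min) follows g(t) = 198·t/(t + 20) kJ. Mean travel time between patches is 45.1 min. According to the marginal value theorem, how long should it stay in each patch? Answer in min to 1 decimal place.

Optimal t* satisfies g'(t*) = g(t*)/(T + t*).
g'(t) = 198·20/(t + 20)². Setting 198·20/(t+20)² = 198t/[(t+20)(45.1+t)] gives 20(45.1+t) = t(t+20), so t² = 20×45.1 = 902.
t* = √902 = 30.03 min.

30.0 min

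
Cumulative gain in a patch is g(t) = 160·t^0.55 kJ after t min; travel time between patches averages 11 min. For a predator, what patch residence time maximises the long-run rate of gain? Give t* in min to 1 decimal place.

Maximise g(t)/(T+t): set derivative to zero → g'(t)(T+t) = g(t).
g'(t) = 0.55·160·t^-0.45. Setting 0.55·160·t^-0.45 = 160·t^0.55/(11+t) gives 0.55(11+t) = t, so 0.45·t = 0.55×11.
t* = 0.55×11/0.45 = 13.44 min.

13.4 min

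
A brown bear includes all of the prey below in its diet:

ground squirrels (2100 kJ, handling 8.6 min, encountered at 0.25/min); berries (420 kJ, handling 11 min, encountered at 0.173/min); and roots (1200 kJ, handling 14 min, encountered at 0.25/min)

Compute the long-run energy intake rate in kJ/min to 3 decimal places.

104.953 kJ/min

R = (0.25×2100 + 0.173×420 + 0.25×1200) / (1 + 0.25×8.6 + 0.173×11 + 0.25×14) = 897.7/8.553 = 105 kJ/min.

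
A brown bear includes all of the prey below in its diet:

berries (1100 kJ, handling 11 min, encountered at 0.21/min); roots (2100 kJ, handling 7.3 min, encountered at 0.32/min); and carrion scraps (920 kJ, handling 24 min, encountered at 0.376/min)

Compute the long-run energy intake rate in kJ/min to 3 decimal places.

85.134 kJ/min

Energy encountered per unit search time: 0.21×1100 + 0.32×2100 + 0.376×920 = 1249 kJ/min.
Handling time per unit search time: 0.21×11 + 0.32×7.3 + 0.376×24 = 13.67.
Rate = 1249/(1 + 13.67) = 85.13 kJ/min.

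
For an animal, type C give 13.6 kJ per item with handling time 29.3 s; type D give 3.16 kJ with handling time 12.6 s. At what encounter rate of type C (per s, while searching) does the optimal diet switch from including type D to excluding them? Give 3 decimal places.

0.040 per s

At the threshold, the rate on type C alone equals the profitability of type D: λ·13.6/(1 + λ·29.3) = 3.16/12.6 = 0.2508.
Rearranging, λ(13.6 − 0.2508×29.3) = 0.2508, so λ = 0.2508/6.252 = 0.04012 per s.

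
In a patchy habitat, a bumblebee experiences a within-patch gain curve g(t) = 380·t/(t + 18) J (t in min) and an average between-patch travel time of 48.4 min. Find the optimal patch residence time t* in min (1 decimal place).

Optimal t* satisfies g'(t*) = g(t*)/(T + t*).
g'(t) = 380·18/(t + 18)². Setting 380·18/(t+18)² = 380t/[(t+18)(48.4+t)] gives 18(48.4+t) = t(t+18), so t² = 18×48.4 = 871.2.
t* = √871.2 = 29.52 min.

29.5 min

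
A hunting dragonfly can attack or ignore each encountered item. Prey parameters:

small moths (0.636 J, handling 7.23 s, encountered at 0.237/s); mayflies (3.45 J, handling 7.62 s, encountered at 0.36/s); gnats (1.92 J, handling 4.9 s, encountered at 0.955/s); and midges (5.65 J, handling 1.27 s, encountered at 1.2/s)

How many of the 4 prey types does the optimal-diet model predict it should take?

1

E/h in descending order: midges 4.45, mayflies 0.453, gnats 0.392, small moths 0.088 J/s. The optimal diet is the largest prefix of this list for which every included type satisfies E_i/h_i > R on the types above it.
Rate on top 1: 2.686. mayflies: 0.453 < 2.686 → exclude; stop.
Optimal diet: midges — 1 of 4 types.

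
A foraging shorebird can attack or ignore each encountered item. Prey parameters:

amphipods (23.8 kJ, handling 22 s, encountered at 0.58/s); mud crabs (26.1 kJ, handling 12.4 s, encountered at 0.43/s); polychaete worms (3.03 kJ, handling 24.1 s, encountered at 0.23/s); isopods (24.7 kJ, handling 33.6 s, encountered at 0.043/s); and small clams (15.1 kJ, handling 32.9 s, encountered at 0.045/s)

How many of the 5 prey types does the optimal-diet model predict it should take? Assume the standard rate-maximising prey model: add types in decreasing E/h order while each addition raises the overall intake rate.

Rank by E/h (kJ/s): mud crabs 2.1, amphipods 1.08, isopods 0.735, small clams 0.459, polychaete worms 0.126. Include each in turn until the next type's E/h falls below the running intake rate.
Rate on top 1: 1.772. amphipods: 1.08 < 1.772 → exclude; stop.
Optimal diet: mud crabs — 1 of 5 types.

1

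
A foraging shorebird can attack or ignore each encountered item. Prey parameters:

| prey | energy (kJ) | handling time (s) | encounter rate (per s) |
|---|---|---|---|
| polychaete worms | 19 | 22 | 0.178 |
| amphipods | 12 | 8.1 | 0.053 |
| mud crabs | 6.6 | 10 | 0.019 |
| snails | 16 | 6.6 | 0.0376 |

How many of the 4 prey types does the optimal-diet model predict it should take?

3

E/h in descending order: snails 2.42, amphipods 1.48, polychaete worms 0.864, mud crabs 0.66 kJ/s. The optimal diet is the largest prefix of this list for which every included type satisfies E_i/h_i > R on the types above it.
Rate on top 1: 0.482. amphipods: 1.48 > 0.482 → include.
Rate on top 2: 0.7378. polychaete worms: 0.864 > 0.7378 → include.
Rate on top 3: 0.8259. mud crabs: 0.66 < 0.8259 → exclude; stop.
Optimal diet: snails, amphipods, polychaete worms — 3 of 4 types.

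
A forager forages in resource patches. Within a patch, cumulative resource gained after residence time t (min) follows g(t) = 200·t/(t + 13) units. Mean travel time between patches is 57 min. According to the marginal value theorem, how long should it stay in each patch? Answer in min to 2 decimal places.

Maximise g(t)/(T+t): set derivative to zero → g'(t)(T+t) = g(t).
g'(t) = 200·13/(t + 13)². Setting 200·13/(t+13)² = 200t/[(t+13)(57+t)] gives 13(57+t) = t(t+13), so t² = 13×57 = 741.
t* = √741 = 27.22 min.

27.22 min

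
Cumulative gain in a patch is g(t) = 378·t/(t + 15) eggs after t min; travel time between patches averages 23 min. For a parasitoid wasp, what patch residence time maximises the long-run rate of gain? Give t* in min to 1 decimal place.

18.6 min

Optimal t* satisfies g'(t*) = g(t*)/(T + t*).
g'(t) = 378·15/(t + 15)². Setting 378·15/(t+15)² = 378t/[(t+15)(23+t)] gives 15(23+t) = t(t+15), so t² = 15×23 = 345.
t* = √345 = 18.57 min.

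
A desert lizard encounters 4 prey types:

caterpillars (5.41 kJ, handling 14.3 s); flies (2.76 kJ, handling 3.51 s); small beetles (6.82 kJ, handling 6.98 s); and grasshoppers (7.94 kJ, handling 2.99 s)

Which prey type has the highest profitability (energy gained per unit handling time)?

grasshoppers

Profitability E/h (kJ/s): caterpillars = 5.41/14.3 = 0.378, flies = 2.76/3.51 = 0.786, small beetles = 6.82/6.98 = 0.977, grasshoppers = 7.94/2.99 = 2.66.
Ranked: grasshoppers > small beetles > flies > caterpillars.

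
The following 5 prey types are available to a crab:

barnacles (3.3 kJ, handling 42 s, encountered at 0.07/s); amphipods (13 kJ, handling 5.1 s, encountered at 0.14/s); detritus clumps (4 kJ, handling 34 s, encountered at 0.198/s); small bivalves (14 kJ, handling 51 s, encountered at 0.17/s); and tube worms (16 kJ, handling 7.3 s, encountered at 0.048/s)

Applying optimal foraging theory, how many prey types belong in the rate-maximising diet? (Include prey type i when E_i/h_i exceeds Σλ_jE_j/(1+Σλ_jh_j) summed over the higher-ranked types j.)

2

Profitabilities (E/h, kJ/s): amphipods 2.55, tube worms 2.19, small bivalves 0.275, detritus clumps 0.118, barnacles 0.0786. Add prey in this order while the next type's profitability exceeds the intake rate on those already taken.
Rate on top 1: 1.062. tube worms: 2.19 > 1.062 → include.
Rate on top 2: 1.254. small bivalves: 0.275 < 1.254 → exclude; stop.
Optimal diet: amphipods, tube worms — 2 of 5 types.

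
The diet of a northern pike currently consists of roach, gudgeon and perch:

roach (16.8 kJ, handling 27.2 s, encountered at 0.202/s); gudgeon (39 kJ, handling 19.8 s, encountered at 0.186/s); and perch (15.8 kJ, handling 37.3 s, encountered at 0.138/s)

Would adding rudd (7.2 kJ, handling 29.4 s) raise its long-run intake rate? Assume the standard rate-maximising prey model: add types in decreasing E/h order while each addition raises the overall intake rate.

Current rate: (0.202×16.8 + 0.186×39 + 0.138×15.8)/(1 + 0.202×27.2 + 0.186×19.8 + 0.138×37.3) = 0.8371 kJ/s.
Profitability of rudd: 7.2/29.4 = 0.2449 kJ/s.
Since 0.2449 < R, time spent handling rudd is better spent searching.

No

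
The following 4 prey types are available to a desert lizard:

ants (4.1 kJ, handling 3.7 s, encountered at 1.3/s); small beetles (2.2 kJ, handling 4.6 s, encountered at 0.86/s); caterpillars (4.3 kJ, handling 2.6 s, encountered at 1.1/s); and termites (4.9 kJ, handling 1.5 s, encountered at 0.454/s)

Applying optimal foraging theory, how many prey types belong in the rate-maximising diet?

E/h in descending order: termites 3.27, caterpillars 1.65, ants 1.11, small beetles 0.478 kJ/s. The optimal diet is the largest prefix of this list for which every included type satisfies E_i/h_i > R on the types above it.
Rate on top 1: 1.323. caterpillars: 1.65 > 1.323 → include.
Rate on top 2: 1.532. ants: 1.11 < 1.532 → exclude; stop.
Optimal diet: termites, caterpillars — 2 of 4 types.

2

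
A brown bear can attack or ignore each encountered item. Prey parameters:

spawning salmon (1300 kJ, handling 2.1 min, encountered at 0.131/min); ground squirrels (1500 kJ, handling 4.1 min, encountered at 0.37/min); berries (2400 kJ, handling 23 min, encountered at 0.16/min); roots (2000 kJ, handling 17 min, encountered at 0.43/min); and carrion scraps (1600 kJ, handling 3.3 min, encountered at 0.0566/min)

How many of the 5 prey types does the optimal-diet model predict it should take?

E/h in descending order: spawning salmon 619, carrion scraps 485, ground squirrels 366, roots 118, berries 104 kJ/min. The optimal diet is the largest prefix of this list for which every included type satisfies E_i/h_i > R on the types above it.
Rate on top 1: 133.6. carrion scraps: 485 > 133.6 → include.
Rate on top 2: 178.4. ground squirrels: 366 > 178.4 → include.
Rate on top 3: 273.9. roots: 118 < 273.9 → exclude; stop.
Optimal diet: spawning salmon, carrion scraps, ground squirrels — 3 of 5 types.

3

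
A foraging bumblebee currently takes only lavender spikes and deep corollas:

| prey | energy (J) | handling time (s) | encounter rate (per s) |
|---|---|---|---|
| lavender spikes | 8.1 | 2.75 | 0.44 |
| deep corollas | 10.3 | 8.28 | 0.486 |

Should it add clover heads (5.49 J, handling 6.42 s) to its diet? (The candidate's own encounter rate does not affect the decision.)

No

On lavender spikes and deep corollas alone, R = ΣλE/(1+Σλh) = 8.57/6.234 = 1.375 J/s.
clover heads: E/h = 5.49/6.42 = 0.8551 J/s.
Since 0.8551 < R, time spent handling clover heads is better spent searching.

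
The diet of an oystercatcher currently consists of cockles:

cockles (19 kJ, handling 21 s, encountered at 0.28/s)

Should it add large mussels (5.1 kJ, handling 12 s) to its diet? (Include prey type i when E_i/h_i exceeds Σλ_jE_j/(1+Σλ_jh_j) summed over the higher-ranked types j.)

Intake rate on the current diet: R = (0.28×19) / (1 + 0.28×21) = 5.32/6.88 = 0.7733 kJ/s.
large mussels: E/h = 5.1/12 = 0.425 kJ/s.
Since 0.425 < R, time spent handling large mussels is better spent searching.

No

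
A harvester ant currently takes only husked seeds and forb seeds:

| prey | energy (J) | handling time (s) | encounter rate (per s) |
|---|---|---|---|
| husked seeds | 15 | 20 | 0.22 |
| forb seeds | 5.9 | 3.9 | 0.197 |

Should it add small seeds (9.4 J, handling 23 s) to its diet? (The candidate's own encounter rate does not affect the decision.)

No

Intake rate on the current diet: R = (0.22×15 + 0.197×5.9) / (1 + 0.22×20 + 0.197×3.9) = 4.462/6.168 = 0.7234 J/s.
Profitability of small seeds: 9.4/23 = 0.4087 J/s.
0.4087 < 0.7234, so adding small seeds would lower the average — exclude it.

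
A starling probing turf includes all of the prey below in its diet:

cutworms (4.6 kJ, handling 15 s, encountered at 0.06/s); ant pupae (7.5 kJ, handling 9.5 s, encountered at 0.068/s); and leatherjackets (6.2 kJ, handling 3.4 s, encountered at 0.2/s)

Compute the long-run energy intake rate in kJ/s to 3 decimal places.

R = Σλ_iE_i / (1 + Σλ_ih_i)
Numerator: 0.06×4.6 + 0.068×7.5 + 0.2×6.2 = 2.026
Denominator: 1 + 0.06×15 + 0.068×9.5 + 0.2×3.4 = 3.226
R = 2.026/3.226 = 0.628 kJ/s

0.628 kJ/s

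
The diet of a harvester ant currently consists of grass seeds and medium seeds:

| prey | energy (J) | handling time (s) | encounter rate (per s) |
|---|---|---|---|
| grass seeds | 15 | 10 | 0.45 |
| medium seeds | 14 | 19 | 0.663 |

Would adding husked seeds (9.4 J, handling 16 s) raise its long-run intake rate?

Current rate: (0.45×15 + 0.663×14)/(1 + 0.45×10 + 0.663×19) = 0.8859 J/s.
husked seeds: E/h = 9.4/16 = 0.5875 J/s.
0.5875 < 0.8859, so adding husked seeds would lower the average — exclude it.

No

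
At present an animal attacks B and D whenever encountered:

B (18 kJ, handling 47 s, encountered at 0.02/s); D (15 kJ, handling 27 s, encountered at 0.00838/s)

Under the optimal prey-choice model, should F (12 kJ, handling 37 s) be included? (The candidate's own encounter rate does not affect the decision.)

Yes

On B and D alone, R = ΣλE/(1+Σλh) = 0.4857/2.166 = 0.2242 kJ/s.
Profitability of F: 12/37 = 0.3243 kJ/s.
Since 0.3243 > R, including F increases the long-run rate.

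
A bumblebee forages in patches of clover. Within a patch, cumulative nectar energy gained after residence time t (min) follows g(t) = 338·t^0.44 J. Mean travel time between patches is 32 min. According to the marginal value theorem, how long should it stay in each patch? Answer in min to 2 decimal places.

25.14 min

Maximise g(t)/(T+t): set derivative to zero → g'(t)(T+t) = g(t).
g'(t) = 0.44·338·t^-0.56. Setting 0.44·338·t^-0.56 = 338·t^0.44/(32+t) gives 0.44(32+t) = t, so 0.56·t = 0.44×32.
t* = 0.44×32/0.56 = 25.14 min.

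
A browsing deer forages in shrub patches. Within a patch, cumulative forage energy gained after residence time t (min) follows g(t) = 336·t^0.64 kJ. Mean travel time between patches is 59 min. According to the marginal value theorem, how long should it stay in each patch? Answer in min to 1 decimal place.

Optimal t* satisfies g'(t*) = g(t*)/(T + t*).
g'(t) = 0.64·336·t^-0.36. Setting 0.64·336·t^-0.36 = 336·t^0.64/(59+t) gives 0.64(59+t) = t, so 0.36·t = 0.64×59.
t* = 0.64×59/0.36 = 104.9 min.

104.9 min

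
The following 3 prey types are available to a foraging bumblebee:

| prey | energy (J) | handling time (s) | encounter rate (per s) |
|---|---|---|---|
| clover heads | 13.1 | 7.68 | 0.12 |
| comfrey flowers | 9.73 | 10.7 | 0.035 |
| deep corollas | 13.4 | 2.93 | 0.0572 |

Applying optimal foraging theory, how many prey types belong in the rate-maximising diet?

Profitabilities (E/h, J/s): deep corollas 4.57, clover heads 1.71, comfrey flowers 0.909. Add prey in this order while the next type's profitability exceeds the intake rate on those already taken.
Rate on top 1: 0.6565. clover heads: 1.71 > 0.6565 → include.
Rate on top 2: 1.119. comfrey flowers: 0.909 < 1.119 → exclude; stop.
Optimal diet: deep corollas, clover heads — 2 of 3 types.

2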